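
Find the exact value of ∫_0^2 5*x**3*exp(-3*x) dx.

Integrate by parts 3 times (u = x^3, dv = 5*exp(-3*x) dx).
An antiderivative is F(x) = (-45*x**3 - 45*x**2 - 30*x - 10)*exp(-3*x)/27.
Then F(2) - F(0) = (-610*exp(-6)/27) - (-10/27) = 10/27 - 610*exp(-6)/27.

10/27 - 610*exp(-6)/27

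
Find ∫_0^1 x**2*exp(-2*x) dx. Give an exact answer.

(-5 + exp(2))*exp(-2)/4

Integrate by parts twice (u = x^2, dv = exp(-2*x) dx).
An antiderivative is F(x) = (-2*x**2 - 2*x - 1)*exp(-2*x)/4.
Then F(1) - F(0) = (-5*exp(-2)/4) - (-1/4) = (-5 + exp(2))*exp(-2)/4.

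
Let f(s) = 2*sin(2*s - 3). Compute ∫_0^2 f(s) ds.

cos(3) - cos(1)

Let u = 2*s - 3, so du = 2 ds. When s = 0, u = -3; when s = 2, u = 1.
The integral becomes ∫ sin(u) du from -3 to 1, with antiderivative -cos(u).
Back in s: F(s) = -cos(2*s - 3).
Then F(2) - F(0) = (-cos(1)) - (-cos(3)) = cos(3) - cos(1).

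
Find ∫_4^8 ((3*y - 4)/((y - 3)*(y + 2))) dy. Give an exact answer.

-2*log(3) + 3*log(5)

Factor the denominator: y**2 - y - 6 = (y + 2)(y - 3).
Partial fractions: (3*y - 4)/((y - 3)*(y + 2)) = 2/(y + 2) + 1/(y - 3).
An antiderivative is F(y) = log(y - 3) + 2*log(y + 2).
Then F(8) - F(4) = (2*log(2) + 3*log(5)) - (log(36)) = -2*log(3) + 3*log(5).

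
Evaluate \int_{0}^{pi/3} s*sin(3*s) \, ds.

Integrate by parts once (u = s, dv = sin(3*s) ds).
An antiderivative is F(s) = -s*cos(3*s)/3 + sin(3*s)/9.
Then F(pi/3) - F(0) = (pi/9) - (0) = pi/9.

pi/9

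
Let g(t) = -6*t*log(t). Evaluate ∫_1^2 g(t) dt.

Integrate by parts once (u = ln t, dv = -6*t dt).
An antiderivative is F(t) = -3*t**2*(2*log(t) - 1)/2.
Then F(2) - F(1) = (6 - 12*log(2)) - (3/2) = 9/2 - 12*log(2).

9/2 - 12*log(2)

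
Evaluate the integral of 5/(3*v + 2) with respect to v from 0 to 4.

An antiderivative is F(v) = 5*log(3*v + 2)/3.
Then F(4) - F(0) = (5*log(14)/3) - (5*log(2)/3) = 5*log(7)/3.

5*log(7)/3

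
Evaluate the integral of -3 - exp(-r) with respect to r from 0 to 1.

-4 + exp(-1)

An antiderivative is F(r) = -3*r + exp(-r).
Then F(1) - F(0) = (-3 + exp(-1)) - (1) = -4 + exp(-1).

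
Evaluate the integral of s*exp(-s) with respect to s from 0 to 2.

1 - 3*exp(-2)

Integrate by parts once (u = s, dv = exp(-s) ds).
An antiderivative is F(s) = (-s - 1)*exp(-s).
Then F(2) - F(0) = (-3*exp(-2)) - (-1) = 1 - 3*exp(-2).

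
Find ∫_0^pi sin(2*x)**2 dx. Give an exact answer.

pi/2

Use the identity sin^2(2*x) = (1 - cos(4*x))/2.
An antiderivative is F(x) = x/2 - sin(4*x)/8.
Then F(pi) - F(0) = (pi/2) - (0) = pi/2.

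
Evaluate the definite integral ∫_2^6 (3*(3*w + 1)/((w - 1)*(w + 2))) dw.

5*log(2) + 4*log(5)

Factor the denominator: w**2 + w - 2 = (w + 2)(w - 1).
Partial fractions: 3*(3*w + 1)/((w - 1)*(w + 2)) = 5/(w + 2) + 4/(w - 1).
An antiderivative is F(w) = 4*log(w - 1) + 5*log(w + 2).
Then F(6) - F(2) = (4*log(5) + 15*log(2)) - (10*log(2)) = 5*log(2) + 4*log(5).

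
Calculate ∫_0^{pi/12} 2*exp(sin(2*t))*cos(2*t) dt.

Let u = sin(2*t), so du = 2*cos(2*t) dt. When t = 0, u = 0; when t = pi/12, u = 1/2.
The integral becomes ∫ exp(u) du from 0 to 1/2, with antiderivative exp(u).
Back in t: F(t) = exp(sin(2*t)).
Then F(pi/12) - F(0) = (exp(1/2)) - (1) = -1 + exp(1/2).

-1 + exp(1/2)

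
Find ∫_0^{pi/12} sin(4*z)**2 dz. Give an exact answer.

Use the identity sin^2(4*z) = (1 - cos(8*z))/2.
An antiderivative is F(z) = z/2 - sin(8*z)/16.
Then F(pi/12) - F(0) = (-sqrt(3)/32 + pi/24) - (0) = -sqrt(3)/32 + pi/24.

-sqrt(3)/32 + pi/24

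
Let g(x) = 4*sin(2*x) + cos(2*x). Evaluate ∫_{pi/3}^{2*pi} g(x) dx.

An antiderivative is F(x) = sin(2*x)/2 - 2*cos(2*x).
Then F(2*pi) - F(pi/3) = (-2) - (sqrt(3)/4 + 1) = -3 - sqrt(3)/4.

-3 - sqrt(3)/4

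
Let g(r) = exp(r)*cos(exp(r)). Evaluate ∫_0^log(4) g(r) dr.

Let u = exp(r), so du = exp(r) dr. When r = 0, u = 1; when r = log(4), u = 4.
The integral becomes ∫ cos(u) du from 1 to 4, with antiderivative sin(u).
Back in r: F(r) = sin(exp(r)).
Then F(log(4)) - F(0) = (sin(4)) - (sin(1)) = -sin(1) + sin(4).

-sin(1) + sin(4)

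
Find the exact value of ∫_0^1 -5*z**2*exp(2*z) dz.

Integrate by parts twice (u = z^2, dv = -5*exp(2*z) dz).
An antiderivative is F(z) = (-10*z**2 + 10*z - 5)*exp(2*z)/4.
Then F(1) - F(0) = (-5*exp(2)/4) - (-5/4) = 5/4 - 5*exp(2)/4.

5/4 - 5*exp(2)/4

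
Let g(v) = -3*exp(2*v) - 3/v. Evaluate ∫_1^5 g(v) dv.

An antiderivative is F(v) = -3*exp(2*v)/2 - 3*log(v).
Then F(5) - F(1) = (-3*exp(10)/2 - 3*log(5)) - (-3*exp(2)/2) = -3*exp(10)/2 - 3*log(5) + 3*exp(2)/2.

-3*exp(10)/2 - 3*log(5) + 3*exp(2)/2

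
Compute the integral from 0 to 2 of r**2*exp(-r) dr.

Integrate by parts twice (u = r^2, dv = exp(-r) dr).
An antiderivative is F(r) = (-r**2 - 2*r - 2)*exp(-r).
Then F(2) - F(0) = (-10*exp(-2)) - (-2) = 2 - 10*exp(-2).

2 - 10*exp(-2)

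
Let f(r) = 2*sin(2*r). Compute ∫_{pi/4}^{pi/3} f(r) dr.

1/2

An antiderivative is F(r) = -cos(2*r).
Then F(pi/3) - F(pi/4) = (1/2) - (0) = 1/2.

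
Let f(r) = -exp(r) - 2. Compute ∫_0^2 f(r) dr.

-exp(2) - 3

An antiderivative is F(r) = -2*r - exp(r).
Then F(2) - F(0) = (-exp(2) - 4) - (-1) = -exp(2) - 3.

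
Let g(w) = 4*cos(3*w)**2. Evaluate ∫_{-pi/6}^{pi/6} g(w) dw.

Use the identity cos^2(3*w) = (1 + cos(6*w))/2.
An antiderivative is F(w) = 2*w + sin(6*w)/3.
Then F(pi/6) - F(-pi/6) = (pi/3) - (-pi/3) = 2*pi/3.

2*pi/3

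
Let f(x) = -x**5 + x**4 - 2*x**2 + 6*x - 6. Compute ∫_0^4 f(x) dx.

-7448/15

By the power rule, an antiderivative is F(x) = -x**6/6 + x**5/5 - 2*x**3/3 + 3*x**2 - 6*x.
Then F(4) - F(0) = (-7448/15) - (0) = -7448/15.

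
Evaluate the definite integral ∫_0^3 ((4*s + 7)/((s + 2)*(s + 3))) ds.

log(64/5)

Factor the denominator: s**2 + 5*s + 6 = (s + 3)(s + 2).
Partial fractions: (4*s + 7)/((s + 2)*(s + 3)) = 5/(s + 3) - 1/(s + 2).
An antiderivative is F(s) = -log(s + 2) + 5*log(s + 3).
Then F(3) - F(0) = (-log(5) + 5*log(2) + 5*log(3)) - (-log(2) + 5*log(3)) = log(64/5).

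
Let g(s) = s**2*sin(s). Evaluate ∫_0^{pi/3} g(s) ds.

-1 - pi**2/18 + sqrt(3)*pi/3

Integrate by parts twice (u = s^2, dv = sin(s) ds).
An antiderivative is F(s) = -s**2*cos(s) + 2*s*sin(s) + 2*cos(s).
Then F(pi/3) - F(0) = (-pi**2/18 + 1 + sqrt(3)*pi/3) - (2) = -1 - pi**2/18 + sqrt(3)*pi/3.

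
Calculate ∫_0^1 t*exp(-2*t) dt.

(-3 + exp(2))*exp(-2)/4

Integrate by parts once (u = t, dv = exp(-2*t) dt).
An antiderivative is F(t) = (-2*t - 1)*exp(-2*t)/4.
Then F(1) - F(0) = (-3*exp(-2)/4) - (-1/4) = (-3 + exp(2))*exp(-2)/4.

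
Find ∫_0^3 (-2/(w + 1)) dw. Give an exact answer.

-log(16)

An antiderivative is F(w) = -2*log(w + 1).
Then F(3) - F(0) = (-log(16)) - (0) = -log(16).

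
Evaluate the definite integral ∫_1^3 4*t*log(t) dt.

-8 + 18*log(3)

Integrate by parts once (u = ln t, dv = 4*t dt).
An antiderivative is F(t) = t**2*(2*log(t) - 1).
Then F(3) - F(1) = (-9 + 18*log(3)) - (-1) = -8 + 18*log(3).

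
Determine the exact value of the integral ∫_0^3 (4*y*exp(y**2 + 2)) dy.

-2*(1 - exp(9))*exp(2)

Let u = y**2 + 2, so du = 2*y dy. When y = 0, u = 2; when y = 3, u = 11.
The integral becomes 2·∫ exp(u) du from 2 to 11, with antiderivative 2*exp(u).
Back in y: F(y) = 2*exp(y**2 + 2).
Then F(3) - F(0) = (2*exp(11)) - (2*exp(2)) = -2*(1 - exp(9))*exp(2).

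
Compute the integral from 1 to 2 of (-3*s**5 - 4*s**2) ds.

By the power rule, an antiderivative is F(s) = -s**6/2 - 4*s**3/3.
Then F(2) - F(1) = (-128/3) - (-11/6) = -245/6.

-245/6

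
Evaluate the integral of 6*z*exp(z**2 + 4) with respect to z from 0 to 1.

Let u = z**2 + 4, so du = 2*z dz. When z = 0, u = 4; when z = 1, u = 5.
The integral becomes 3·∫ exp(u) du from 4 to 5, with antiderivative 3*exp(u).
Back in z: F(z) = 3*exp(z**2 + 4).
Then F(1) - F(0) = (3*exp(5)) - (3*exp(4)) = -3*(1 - exp(1))*exp(4).

-3*(1 - exp(1))*exp(4)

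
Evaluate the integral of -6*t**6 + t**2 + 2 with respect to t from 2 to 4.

-292132/21

By the power rule, an antiderivative is F(t) = -6*t**7/7 + t**3/3 + 2*t.
Then F(4) - F(2) = (-294296/21) - (-2164/21) = -292132/21.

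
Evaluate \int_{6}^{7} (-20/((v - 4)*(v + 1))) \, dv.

-4*log(7) - 4*log(3) + 16*log(2)

Factor the denominator: v**2 - 3*v - 4 = (v + 1)(v - 4).
Partial fractions: -20/((v - 4)*(v + 1)) = 4/(v + 1) - 4/(v - 4).
An antiderivative is F(v) = -4*log(v - 4) + 4*log(v + 1).
Then F(7) - F(6) = (-4*log(3) + 12*log(2)) - (-4*log(2) + 4*log(7)) = -4*log(7) - 4*log(3) + 16*log(2).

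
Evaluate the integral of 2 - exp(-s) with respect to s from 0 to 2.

exp(-2) + 3

An antiderivative is F(s) = 2*s + exp(-s).
Then F(2) - F(0) = (exp(-2) + 4) - (1) = exp(-2) + 3.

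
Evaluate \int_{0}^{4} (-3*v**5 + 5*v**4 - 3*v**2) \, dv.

-1088

By the power rule, an antiderivative is F(v) = -v**6/2 + v**5 - v**3.
Then F(4) - F(0) = (-1088) - (0) = -1088.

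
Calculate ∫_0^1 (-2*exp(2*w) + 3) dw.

4 - exp(2)

An antiderivative is F(w) = -exp(2*w) + 3*w.
Then F(1) - F(0) = (3 - exp(2)) - (-1) = 4 - exp(2).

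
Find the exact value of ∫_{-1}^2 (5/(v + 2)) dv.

10*log(2)

An antiderivative is F(v) = 5*log(v + 2).
Then F(2) - F(-1) = (10*log(2)) - (0) = 10*log(2).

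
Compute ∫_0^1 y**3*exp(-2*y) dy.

3/8 - 19*exp(-2)/8

Integrate by parts 3 times (u = y^3, dv = exp(-2*y) dy).
An antiderivative is F(y) = (-4*y**3 - 6*y**2 - 6*y - 3)*exp(-2*y)/8.
Then F(1) - F(0) = (-19*exp(-2)/8) - (-3/8) = 3/8 - 19*exp(-2)/8.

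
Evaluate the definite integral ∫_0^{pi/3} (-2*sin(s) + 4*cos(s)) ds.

-1 + 2*sqrt(3)

An antiderivative is F(s) = 4*sin(s) + 2*cos(s).
Then F(pi/3) - F(0) = (1 + 2*sqrt(3)) - (2) = -1 + 2*sqrt(3).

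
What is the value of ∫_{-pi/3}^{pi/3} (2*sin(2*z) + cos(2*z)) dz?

sqrt(3)/2

An antiderivative is F(z) = sin(2*z)/2 - cos(2*z).
Then F(pi/3) - F(-pi/3) = (sqrt(3)/4 + 1/2) - (1/2 - sqrt(3)/4) = sqrt(3)/2.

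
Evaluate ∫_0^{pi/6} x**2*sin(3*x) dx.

Integrate by parts twice (u = x^2, dv = sin(3*x) dx).
An antiderivative is F(x) = -x**2*cos(3*x)/3 + 2*x*sin(3*x)/9 + 2*cos(3*x)/27.
Then F(pi/6) - F(0) = (pi/27) - (2/27) = -2/27 + pi/27.

-2/27 + pi/27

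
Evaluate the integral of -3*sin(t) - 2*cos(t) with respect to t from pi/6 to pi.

An antiderivative is F(t) = -2*sin(t) + 3*cos(t).
Then F(pi) - F(pi/6) = (-3) - (-1 + 3*sqrt(3)/2) = -3*sqrt(3)/2 - 2.

-3*sqrt(3)/2 - 2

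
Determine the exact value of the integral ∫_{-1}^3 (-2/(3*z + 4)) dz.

-2*log(13)/3

An antiderivative is F(z) = -2*log(3*z + 4)/3.
Then F(3) - F(-1) = (-2*log(13)/3) - (0) = -2*log(13)/3.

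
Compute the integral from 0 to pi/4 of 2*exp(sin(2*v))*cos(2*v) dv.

Let u = sin(2*v), so du = 2*cos(2*v) dv. When v = 0, u = 0; when v = pi/4, u = 1.
The integral becomes ∫ exp(u) du from 0 to 1, with antiderivative exp(u).
Back in v: F(v) = exp(sin(2*v)).
Then F(pi/4) - F(0) = (E) - (1) = -1 + E.

-1 + E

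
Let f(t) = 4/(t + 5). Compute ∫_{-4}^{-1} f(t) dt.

8*log(2)

An antiderivative is F(t) = 4*log(t + 5).
Then F(-1) - F(-4) = (8*log(2)) - (0) = 8*log(2).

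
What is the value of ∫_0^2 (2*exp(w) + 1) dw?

2*exp(2)

An antiderivative is F(w) = w + 2*exp(w).
Then F(2) - F(0) = (2 + 2*exp(2)) - (2) = 2*exp(2).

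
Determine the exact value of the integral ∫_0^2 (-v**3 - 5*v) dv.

By the power rule, an antiderivative is F(v) = -v**4/4 - 5*v**2/2.
Then F(2) - F(0) = (-14) - (0) = -14.

-14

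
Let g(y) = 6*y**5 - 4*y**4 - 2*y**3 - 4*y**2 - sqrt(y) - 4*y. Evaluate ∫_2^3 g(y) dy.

By the power rule, an antiderivative is F(y) = y**6 - 4*y**5/5 - y**4/2 - 2*y**(3/2)/3 - 4*y**3/3 - 2*y**2.
Then F(3) - F(2) = (4401/10 - 2*sqrt(3)) - (176/15 - 4*sqrt(2)/3) = -2*sqrt(3) + 4*sqrt(2)/3 + 12851/30.

-2*sqrt(3) + 4*sqrt(2)/3 + 12851/30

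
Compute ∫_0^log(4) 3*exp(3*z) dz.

Let u = exp(z), so du = exp(z) dz. When z = 0, u = 1; when z = log(4), u = 4.
The integral becomes 3·∫ u**2 du from 1 to 4, with antiderivative u**3.
Back in z: F(z) = exp(3*z).
Then F(log(4)) - F(0) = (64) - (1) = 63.

63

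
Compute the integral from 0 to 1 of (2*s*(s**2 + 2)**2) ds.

19/3

Let u = s**2 + 2, so du = 2*s ds. When s = 0, u = 2; when s = 1, u = 3.
The integral becomes ∫ u**2 du from 2 to 3, with antiderivative u**3/3.
Back in s: F(s) = (s**2 + 2)**3/3.
Then F(1) - F(0) = (9) - (8/3) = 19/3.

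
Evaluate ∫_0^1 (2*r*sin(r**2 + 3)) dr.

cos(3) - cos(4)

Let u = r**2 + 3, so du = 2*r dr. When r = 0, u = 3; when r = 1, u = 4.
The integral becomes ∫ sin(u) du from 3 to 4, with antiderivative -cos(u).
Back in r: F(r) = -cos(r**2 + 3).
Then F(1) - F(0) = (-cos(4)) - (-cos(3)) = cos(3) - cos(4).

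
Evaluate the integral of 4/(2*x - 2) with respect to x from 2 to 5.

log(16)

An antiderivative is F(x) = 2*log(2*x - 2).
Then F(5) - F(2) = (log(64)) - (log(4)) = log(16).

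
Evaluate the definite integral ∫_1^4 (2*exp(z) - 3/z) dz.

-2*exp(1) - 6*log(2) + 2*exp(4)

An antiderivative is F(z) = 2*exp(z) - 3*log(z).
Then F(4) - F(1) = (-log(64) + 2*exp(4)) - (2*exp(1)) = -2*exp(1) - 6*log(2) + 2*exp(4).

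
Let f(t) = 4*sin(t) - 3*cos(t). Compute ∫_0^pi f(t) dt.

8

An antiderivative is F(t) = -3*sin(t) - 4*cos(t).
Then F(pi) - F(0) = (4) - (-4) = 8.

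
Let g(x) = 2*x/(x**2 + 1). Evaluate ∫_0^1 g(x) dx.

log(2)

Let u = x**2 + 1, so du = 2*x dx. When x = 0, u = 1; when x = 1, u = 2.
The integral becomes ∫ 1/u du from 1 to 2, with antiderivative log(u).
Back in x: F(x) = log(x**2 + 1).
Then F(1) - F(0) = (log(2)) - (0) = log(2).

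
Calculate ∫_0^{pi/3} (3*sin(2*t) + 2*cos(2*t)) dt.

An antiderivative is F(t) = sin(2*t) - 3*cos(2*t)/2.
Then F(pi/3) - F(0) = (3/4 + sqrt(3)/2) - (-3/2) = sqrt(3)/2 + 9/4.

sqrt(3)/2 + 9/4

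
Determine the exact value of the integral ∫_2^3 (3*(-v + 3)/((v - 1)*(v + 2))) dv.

Factor the denominator: v**2 + v - 2 = (v + 2)(v - 1).
Partial fractions: 3*(-v + 3)/((v - 1)*(v + 2)) = -5/(v + 2) + 2/(v - 1).
An antiderivative is F(v) = 2*log(v - 1) - 5*log(v + 2).
Then F(3) - F(2) = (-5*log(5) + 2*log(2)) - (-10*log(2)) = -5*log(5) + 12*log(2).

-5*log(5) + 12*log(2)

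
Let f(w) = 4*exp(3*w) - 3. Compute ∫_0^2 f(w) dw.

-22/3 + 4*exp(6)/3

An antiderivative is F(w) = 4*exp(3*w)/3 - 3*w.
Then F(2) - F(0) = (-6 + 4*exp(6)/3) - (4/3) = -22/3 + 4*exp(6)/3.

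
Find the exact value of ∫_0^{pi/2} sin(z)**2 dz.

pi/4

Use the identity sin^2(z) = (1 - cos(2*z))/2.
An antiderivative is F(z) = z/2 - sin(2*z)/4.
Then F(pi/2) - F(0) = (pi/4) - (0) = pi/4.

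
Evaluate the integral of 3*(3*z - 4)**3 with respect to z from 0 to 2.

Let u = 3*z - 4, so du = 3 dz. When z = 0, u = -4; when z = 2, u = 2.
The integral becomes ∫ u**3 du from -4 to 2, with antiderivative u**4/4.
Back in z: F(z) = (3*z - 4)**4/4.
Then F(2) - F(0) = (4) - (64) = -60.

-60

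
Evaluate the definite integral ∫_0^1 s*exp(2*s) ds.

1/4 + exp(2)/4

Integrate by parts once (u = s, dv = exp(2*s) ds).
An antiderivative is F(s) = (2*s - 1)*exp(2*s)/4.
Then F(1) - F(0) = (exp(2)/4) - (-1/4) = 1/4 + exp(2)/4.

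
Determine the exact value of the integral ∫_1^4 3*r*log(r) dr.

Integrate by parts once (u = ln r, dv = 3*r dr).
An antiderivative is F(r) = 3*r**2*(2*log(r) - 1)/4.
Then F(4) - F(1) = (-12 + 48*log(2)) - (-3/4) = -45/4 + 48*log(2).

-45/4 + 48*log(2)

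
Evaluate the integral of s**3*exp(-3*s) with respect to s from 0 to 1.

Integrate by parts 3 times (u = s^3, dv = exp(-3*s) ds).
An antiderivative is F(s) = (-9*s**3 - 9*s**2 - 6*s - 2)*exp(-3*s)/27.
Then F(1) - F(0) = (-26*exp(-3)/27) - (-2/27) = 2/27 - 26*exp(-3)/27.

2/27 - 26*exp(-3)/27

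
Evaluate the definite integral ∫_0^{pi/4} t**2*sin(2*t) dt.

-1/4 + pi/8

Integrate by parts twice (u = t^2, dv = sin(2*t) dt).
An antiderivative is F(t) = -t**2*cos(2*t)/2 + t*sin(2*t)/2 + cos(2*t)/4.
Then F(pi/4) - F(0) = (pi/8) - (1/4) = -1/4 + pi/8.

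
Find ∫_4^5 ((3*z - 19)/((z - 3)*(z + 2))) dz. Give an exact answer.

Factor the denominator: z**2 - z - 6 = (z + 2)(z - 3).
Partial fractions: (3*z - 19)/((z - 3)*(z + 2)) = 5/(z + 2) - 2/(z - 3).
An antiderivative is F(z) = -2*log(z - 3) + 5*log(z + 2).
Then F(5) - F(4) = (-2*log(2) + 5*log(7)) - (5*log(2) + 5*log(3)) = -5*log(3) - 7*log(2) + 5*log(7).

-5*log(3) - 7*log(2) + 5*log(7)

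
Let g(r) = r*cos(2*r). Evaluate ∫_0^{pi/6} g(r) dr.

-1/8 + sqrt(3)*pi/24

Integrate by parts once (u = r, dv = cos(2*r) dr).
An antiderivative is F(r) = r*sin(2*r)/2 + cos(2*r)/4.
Then F(pi/6) - F(0) = (1/8 + sqrt(3)*pi/24) - (1/4) = -1/8 + sqrt(3)*pi/24.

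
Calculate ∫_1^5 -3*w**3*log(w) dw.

Integrate by parts once (u = ln w, dv = -3*w**3 dw).
An antiderivative is F(w) = -3*w**4*(4*log(w) - 1)/16.
Then F(5) - F(1) = (1875/16 - 1875*log(5)/4) - (3/16) = 117 - 1875*log(5)/4.

117 - 1875*log(5)/4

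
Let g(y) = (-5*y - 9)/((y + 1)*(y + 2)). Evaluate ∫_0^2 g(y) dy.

-4*log(3) - log(2)

Factor the denominator: y**2 + 3*y + 2 = (y + 2)(y + 1).
Partial fractions: (-5*y - 9)/((y + 1)*(y + 2)) = -1/(y + 2) - 4/(y + 1).
An antiderivative is F(y) = -4*log(y + 1) - log(y + 2).
Then F(2) - F(0) = (-4*log(3) - 2*log(2)) - (-log(2)) = -4*log(3) - log(2).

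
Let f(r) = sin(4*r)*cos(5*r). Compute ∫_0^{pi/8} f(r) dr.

-4/9 + 5*sqrt(sqrt(2) + 2)/18

Use the identity sin(4*r)cos(5*r) = [sin(9*r) + sin(-r)]/2.
An antiderivative is F(r) = cos(r)/2 - cos(9*r)/18.
Then F(pi/8) - F(0) = (5*sqrt(sqrt(2) + 2)/18) - (4/9) = -4/9 + 5*sqrt(sqrt(2) + 2)/18.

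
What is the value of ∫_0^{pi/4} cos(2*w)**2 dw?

Use the identity cos^2(2*w) = (1 + cos(4*w))/2.
An antiderivative is F(w) = w/2 + sin(4*w)/8.
Then F(pi/4) - F(0) = (pi/8) - (0) = pi/8.

pi/8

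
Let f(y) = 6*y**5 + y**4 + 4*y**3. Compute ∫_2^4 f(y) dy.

By the power rule, an antiderivative is F(y) = y**6 + y**5/5 + y**4.
Then F(4) - F(2) = (22784/5) - (432/5) = 22352/5.

22352/5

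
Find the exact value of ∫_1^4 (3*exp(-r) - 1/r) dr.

An antiderivative is F(r) = -log(r) - 3*exp(-r).
Then F(4) - F(1) = ((-log(4**exp(4)) - 3)*exp(-4)) - (-3*exp(-1)) = (-log(4**exp(4)) - 3 + 3*exp(3))*exp(-4).

(-log(4**exp(4)) - 3 + 3*exp(3))*exp(-4)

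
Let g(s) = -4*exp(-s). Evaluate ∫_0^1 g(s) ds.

An antiderivative is F(s) = 4*exp(-s).
Then F(1) - F(0) = (4*exp(-1)) - (4) = -4 + 4*exp(-1).

-4 + 4*exp(-1)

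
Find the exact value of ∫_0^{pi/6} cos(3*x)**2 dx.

pi/12

Use the identity cos^2(3*x) = (1 + cos(6*x))/2.
An antiderivative is F(x) = x/2 + sin(6*x)/12.
Then F(pi/6) - F(0) = (pi/12) - (0) = pi/12.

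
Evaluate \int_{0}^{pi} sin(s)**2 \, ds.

Use the identity sin^2(s) = (1 - cos(2*s))/2.
An antiderivative is F(s) = s/2 - sin(2*s)/4.
Then F(pi) - F(0) = (pi/2) - (0) = pi/2.

pi/2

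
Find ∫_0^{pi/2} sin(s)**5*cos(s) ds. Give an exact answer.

1/6

Let u = sin(s), so du = cos(s) ds. When s = 0, u = 0; when s = pi/2, u = 1.
The integral becomes ∫ u**5 du from 0 to 1, with antiderivative u**6/6.
Back in s: F(s) = sin(s)**6/6.
Then F(pi/2) - F(0) = (1/6) - (0) = 1/6.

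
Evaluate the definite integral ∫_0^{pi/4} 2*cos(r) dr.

sqrt(2)

An antiderivative is F(r) = 2*sin(r).
Then F(pi/4) - F(0) = (sqrt(2)) - (0) = sqrt(2).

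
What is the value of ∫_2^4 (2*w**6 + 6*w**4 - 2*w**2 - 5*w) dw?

By the power rule, an antiderivative is F(w) = 2*w**7/7 + 6*w**5/5 - 2*w**3/3 - 5*w**2/2.
Then F(4) - F(2) = (611864/105) - (6262/105) = 605602/105.

605602/105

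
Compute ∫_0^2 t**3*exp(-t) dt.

6 - 38*exp(-2)

Integrate by parts 3 times (u = t^3, dv = exp(-t) dt).
An antiderivative is F(t) = (-t**3 - 3*t**2 - 6*t - 6)*exp(-t).
Then F(2) - F(0) = (-38*exp(-2)) - (-6) = 6 - 38*exp(-2).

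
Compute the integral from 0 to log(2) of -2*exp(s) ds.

-2

An antiderivative is F(s) = -2*exp(s).
Then F(log(2)) - F(0) = (-4) - (-2) = -2.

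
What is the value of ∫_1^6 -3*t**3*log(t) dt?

Integrate by parts once (u = ln t, dv = -3*t**3 dt).
An antiderivative is F(t) = -3*t**4*(4*log(t) - 1)/16.
Then F(6) - F(1) = (-972*log(3) - 972*log(2) + 243) - (3/16) = -972*log(3) - 972*log(2) + 3885/16.

-972*log(3) - 972*log(2) + 3885/16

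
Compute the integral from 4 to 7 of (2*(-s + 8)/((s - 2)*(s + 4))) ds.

-4*log(11) + 2*log(5) + 10*log(2)

Factor the denominator: s**2 + 2*s - 8 = (s + 4)(s - 2).
Partial fractions: 2*(-s + 8)/((s - 2)*(s + 4)) = -4/(s + 4) + 2/(s - 2).
An antiderivative is F(s) = 2*log(s - 2) - 4*log(s + 4).
Then F(7) - F(4) = (-4*log(11) + 2*log(5)) - (-10*log(2)) = -4*log(11) + 2*log(5) + 10*log(2).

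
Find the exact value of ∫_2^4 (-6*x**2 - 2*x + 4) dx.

-116

By the power rule, an antiderivative is F(x) = -2*x**3 - x**2 + 4*x.
Then F(4) - F(2) = (-128) - (-12) = -116.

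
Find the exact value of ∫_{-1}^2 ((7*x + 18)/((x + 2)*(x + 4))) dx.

9*log(2)

Factor the denominator: x**2 + 6*x + 8 = (x + 4)(x + 2).
Partial fractions: (7*x + 18)/((x + 2)*(x + 4)) = 5/(x + 4) + 2/(x + 2).
An antiderivative is F(x) = 2*log(x + 2) + 5*log(x + 4).
Then F(2) - F(-1) = (5*log(3) + 9*log(2)) - (5*log(3)) = 9*log(2).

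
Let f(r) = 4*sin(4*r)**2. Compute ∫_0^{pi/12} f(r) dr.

-sqrt(3)/8 + pi/6

Use the identity sin^2(4*r) = (1 - cos(8*r))/2.
An antiderivative is F(r) = 2*r - sin(8*r)/4.
Then F(pi/12) - F(0) = (-sqrt(3)/8 + pi/6) - (0) = -sqrt(3)/8 + pi/6.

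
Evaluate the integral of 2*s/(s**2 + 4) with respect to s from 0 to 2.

Let u = s**2 + 4, so du = 2*s ds. When s = 0, u = 4; when s = 2, u = 8.
The integral becomes ∫ 1/u du from 4 to 8, with antiderivative log(u).
Back in s: F(s) = log(s**2 + 4).
Then F(2) - F(0) = (log(8)) - (log(4)) = log(2).

log(2)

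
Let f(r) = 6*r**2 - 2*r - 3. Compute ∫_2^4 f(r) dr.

94

By the power rule, an antiderivative is F(r) = 2*r**3 - r**2 - 3*r.
Then F(4) - F(2) = (100) - (6) = 94.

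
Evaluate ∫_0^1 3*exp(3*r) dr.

Let u = 3*r, so du = 3 dr. When r = 0, u = 0; when r = 1, u = 3.
The integral becomes ∫ exp(u) du from 0 to 3, with antiderivative exp(u).
Back in r: F(r) = exp(3*r).
Then F(1) - F(0) = (exp(3)) - (1) = -1 + exp(3).

-1 + exp(3)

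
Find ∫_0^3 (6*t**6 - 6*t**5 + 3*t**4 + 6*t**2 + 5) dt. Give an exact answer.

47613/35

By the power rule, an antiderivative is F(t) = 6*t**7/7 - t**6 + 3*t**5/5 + 2*t**3 + 5*t.
Then F(3) - F(0) = (47613/35) - (0) = 47613/35.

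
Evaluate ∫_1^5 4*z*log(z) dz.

Integrate by parts once (u = ln z, dv = 4*z dz).
An antiderivative is F(z) = z**2*(2*log(z) - 1).
Then F(5) - F(1) = (-25 + 50*log(5)) - (-1) = -24 + 50*log(5).

-24 + 50*log(5)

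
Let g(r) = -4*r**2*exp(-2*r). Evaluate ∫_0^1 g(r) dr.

-1 + 5*exp(-2)

Integrate by parts twice (u = r^2, dv = -4*exp(-2*r) dr).
An antiderivative is F(r) = (2*r**2 + 2*r + 1)*exp(-2*r).
Then F(1) - F(0) = (5*exp(-2)) - (1) = -1 + 5*exp(-2).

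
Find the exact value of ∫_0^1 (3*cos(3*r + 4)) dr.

sin(7) - sin(4)

Let u = 3*r + 4, so du = 3 dr. When r = 0, u = 4; when r = 1, u = 7.
The integral becomes ∫ cos(u) du from 4 to 7, with antiderivative sin(u).
Back in r: F(r) = sin(3*r + 4).
Then F(1) - F(0) = (sin(7)) - (sin(4)) = sin(7) - sin(4).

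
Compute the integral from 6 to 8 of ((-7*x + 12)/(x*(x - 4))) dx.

Factor the denominator: x**2 - 4*x = x(x - 4).
Partial fractions: (-7*x + 12)/(x*(x - 4)) = -3/x - 4/(x - 4).
An antiderivative is F(x) = -3*log(x) - 4*log(x - 4).
Then F(8) - F(6) = (-17*log(2)) - (-7*log(2) - 3*log(3)) = -10*log(2) + 3*log(3).

-10*log(2) + 3*log(3)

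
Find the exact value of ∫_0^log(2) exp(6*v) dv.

21/2

Let u = exp(v), so du = exp(v) dv. When v = 0, u = 1; when v = log(2), u = 2.
The integral becomes ∫ u**5 du from 1 to 2, with antiderivative u**6/6.
Back in v: F(v) = exp(6*v)/6.
Then F(log(2)) - F(0) = (32/3) - (1/6) = 21/2.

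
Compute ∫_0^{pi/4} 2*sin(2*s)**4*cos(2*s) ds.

1/5

Let u = sin(2*s), so du = 2*cos(2*s) ds. When s = 0, u = 0; when s = pi/4, u = 1.
The integral becomes ∫ u**4 du from 0 to 1, with antiderivative u**5/5.
Back in s: F(s) = sin(2*s)**5/5.
Then F(pi/4) - F(0) = (1/5) - (0) = 1/5.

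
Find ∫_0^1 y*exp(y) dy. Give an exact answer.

1

Integrate by parts once (u = y, dv = exp(y) dy).
An antiderivative is F(y) = (y - 1)*exp(y).
Then F(1) - F(0) = (0) - (-1) = 1.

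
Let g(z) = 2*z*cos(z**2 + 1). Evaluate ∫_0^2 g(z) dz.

sin(5) - sin(1)

Let u = z**2 + 1, so du = 2*z dz. When z = 0, u = 1; when z = 2, u = 5.
The integral becomes ∫ cos(u) du from 1 to 5, with antiderivative sin(u).
Back in z: F(z) = sin(z**2 + 1).
Then F(2) - F(0) = (sin(5)) - (sin(1)) = sin(5) - sin(1).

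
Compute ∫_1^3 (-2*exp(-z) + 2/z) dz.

An antiderivative is F(z) = 2*log(z) + 2*exp(-z).
Then F(3) - F(1) = (2*exp(-3) + 2*log(3)) - (2*exp(-1)) = -2*exp(-1) + 2*exp(-3) + 2*log(3).

-2*exp(-1) + 2*exp(-3) + 2*log(3)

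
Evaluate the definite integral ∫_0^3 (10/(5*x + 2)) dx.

Let u = 5*x + 2, so du = 5 dx. When x = 0, u = 2; when x = 3, u = 17.
The integral becomes 2·∫ 1/u du from 2 to 17, with antiderivative 2*log(u).
Back in x: F(x) = 2*log(5*x + 2).
Then F(3) - F(0) = (2*log(17)) - (log(4)) = -2*log(2) + 2*log(17).

-2*log(2) + 2*log(17)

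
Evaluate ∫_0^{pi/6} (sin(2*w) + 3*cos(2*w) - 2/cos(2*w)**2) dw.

An antiderivative is F(w) = 3*sin(2*w)/2 - cos(2*w)/2 - tan(2*w).
Then F(pi/6) - F(0) = (-sqrt(3)/4 - 1/4) - (-1/2) = 1/4 - sqrt(3)/4.

1/4 - sqrt(3)/4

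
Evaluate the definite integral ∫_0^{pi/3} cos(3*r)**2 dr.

Use the identity cos^2(3*r) = (1 + cos(6*r))/2.
An antiderivative is F(r) = r/2 + sin(6*r)/12.
Then F(pi/3) - F(0) = (pi/6) - (0) = pi/6.

pi/6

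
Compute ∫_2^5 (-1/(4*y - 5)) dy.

-log(15)/4 + log(3)/4

An antiderivative is F(y) = -log(4*y - 5)/4.
Then F(5) - F(2) = (-log(15)/4) - (-log(3)/4) = -log(15)/4 + log(3)/4.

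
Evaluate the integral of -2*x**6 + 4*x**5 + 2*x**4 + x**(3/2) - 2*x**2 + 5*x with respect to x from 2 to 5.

By the power rule, an antiderivative is F(x) = -2*x**7/7 + 2*x**6/3 + 2*x**(5/2)/5 + 2*x**5/5 - 2*x**3/3 + 5*x**2/2.
Then F(5) - F(2) = (-448375/42 + 10*sqrt(5)) - (8*sqrt(2)/5 + 2474/105) = -748941/70 - 8*sqrt(2)/5 + 10*sqrt(5).

-748941/70 - 8*sqrt(2)/5 + 10*sqrt(5)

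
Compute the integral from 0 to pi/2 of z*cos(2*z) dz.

Integrate by parts once (u = z, dv = cos(2*z) dz).
An antiderivative is F(z) = z*sin(2*z)/2 + cos(2*z)/4.
Then F(pi/2) - F(0) = (-1/4) - (1/4) = -1/2.

-1/2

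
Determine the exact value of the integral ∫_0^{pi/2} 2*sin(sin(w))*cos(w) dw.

Let u = sin(w), so du = cos(w) dw. When w = 0, u = 0; when w = pi/2, u = 1.
The integral becomes 2·∫ sin(u) du from 0 to 1, with antiderivative -2*cos(u).
Back in w: F(w) = -2*cos(sin(w)).
Then F(pi/2) - F(0) = (-2*cos(1)) - (-2) = 2 - 2*cos(1).

2 - 2*cos(1)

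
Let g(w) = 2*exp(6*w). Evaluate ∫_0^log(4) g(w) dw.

1365

Let u = exp(w), so du = exp(w) dw. When w = 0, u = 1; when w = log(4), u = 4.
The integral becomes 2·∫ u**5 du from 1 to 4, with antiderivative u**6/3.
Back in w: F(w) = exp(6*w)/3.
Then F(log(4)) - F(0) = (4096/3) - (1/3) = 1365.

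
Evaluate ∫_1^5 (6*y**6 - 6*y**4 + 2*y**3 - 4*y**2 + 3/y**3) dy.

By the power rule, an antiderivative is F(y) = 6*y**7/7 - 6*y**5/5 + y**4/2 - 4*y**3/3 - 3/(2*y**2).
Then F(5) - F(1) = (33264031/525) - (-281/105) = 33265436/525.

33265436/525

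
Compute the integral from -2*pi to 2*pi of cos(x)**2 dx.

2*pi

Use the identity cos^2(x) = (1 + cos(2*x))/2.
An antiderivative is F(x) = x/2 + sin(2*x)/4.
Then F(2*pi) - F(-2*pi) = (pi) - (-pi) = 2*pi.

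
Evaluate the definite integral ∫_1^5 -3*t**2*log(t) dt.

124/3 - 125*log(5)

Integrate by parts once (u = ln t, dv = -3*t**2 dt).
An antiderivative is F(t) = -t**3*(3*log(t) - 1)/3.
Then F(5) - F(1) = (125/3 - 125*log(5)) - (1/3) = 124/3 - 125*log(5).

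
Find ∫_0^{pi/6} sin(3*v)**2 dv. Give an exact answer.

pi/12

Use the identity sin^2(3*v) = (1 - cos(6*v))/2.
An antiderivative is F(v) = v/2 - sin(6*v)/12.
Then F(pi/6) - F(0) = (pi/12) - (0) = pi/12.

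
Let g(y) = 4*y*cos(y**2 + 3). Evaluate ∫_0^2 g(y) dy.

-2*sin(3) + 2*sin(7)

Let u = y**2 + 3, so du = 2*y dy. When y = 0, u = 3; when y = 2, u = 7.
The integral becomes 2·∫ cos(u) du from 3 to 7, with antiderivative 2*sin(u).
Back in y: F(y) = 2*sin(y**2 + 3).
Then F(2) - F(0) = (2*sin(7)) - (2*sin(3)) = -2*sin(3) + 2*sin(7).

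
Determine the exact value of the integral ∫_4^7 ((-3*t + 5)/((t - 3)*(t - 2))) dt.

-9*log(2) + log(5)

Factor the denominator: t**2 - 5*t + 6 = (t - 2)(t - 3).
Partial fractions: (-3*t + 5)/((t - 3)*(t - 2)) = 1/(t - 2) - 4/(t - 3).
An antiderivative is F(t) = -4*log(t - 3) + log(t - 2).
Then F(7) - F(4) = (-8*log(2) + log(5)) - (log(2)) = -9*log(2) + log(5).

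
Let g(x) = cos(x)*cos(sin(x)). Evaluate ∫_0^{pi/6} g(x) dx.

Let u = sin(x), so du = cos(x) dx. When x = 0, u = 0; when x = pi/6, u = 1/2.
The integral becomes ∫ cos(u) du from 0 to 1/2, with antiderivative sin(u).
Back in x: F(x) = sin(sin(x)).
Then F(pi/6) - F(0) = (sin(1/2)) - (0) = sin(1/2).

sin(1/2)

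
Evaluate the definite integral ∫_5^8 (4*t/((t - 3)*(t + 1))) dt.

-4*log(2) + log(3) + 3*log(5)

Factor the denominator: t**2 - 2*t - 3 = (t + 1)(t - 3).
Partial fractions: 4*t/((t - 3)*(t + 1)) = 1/(t + 1) + 3/(t - 3).
An antiderivative is F(t) = 3*log(t - 3) + log(t + 1).
Then F(8) - F(5) = (2*log(3) + 3*log(5)) - (log(48)) = -4*log(2) + log(3) + 3*log(5).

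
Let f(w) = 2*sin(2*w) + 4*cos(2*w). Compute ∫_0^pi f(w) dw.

0

An antiderivative is F(w) = 2*sin(2*w) - cos(2*w).
Then F(pi) - F(0) = (-1) - (-1) = 0.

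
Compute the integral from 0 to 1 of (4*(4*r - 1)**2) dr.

28/3

Let u = 4*r - 1, so du = 4 dr. When r = 0, u = -1; when r = 1, u = 3.
The integral becomes ∫ u**2 du from -1 to 3, with antiderivative u**3/3.
Back in r: F(r) = (4*r - 1)**3/3.
Then F(1) - F(0) = (9) - (-1/3) = 28/3.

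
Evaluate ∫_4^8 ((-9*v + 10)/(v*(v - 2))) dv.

Factor the denominator: v**2 - 2*v = v(v - 2).
Partial fractions: (-9*v + 10)/(v*(v - 2)) = -5/v - 4/(v - 2).
An antiderivative is F(v) = -5*log(v) - 4*log(v - 2).
Then F(8) - F(4) = (-19*log(2) - 4*log(3)) - (-14*log(2)) = -4*log(3) - 5*log(2).

-4*log(3) - 5*log(2)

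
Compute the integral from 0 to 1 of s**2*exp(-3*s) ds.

2/27 - 17*exp(-3)/27

Integrate by parts twice (u = s^2, dv = exp(-3*s) ds).
An antiderivative is F(s) = (-9*s**2 - 6*s - 2)*exp(-3*s)/27.
Then F(1) - F(0) = (-17*exp(-3)/27) - (-2/27) = 2/27 - 17*exp(-3)/27.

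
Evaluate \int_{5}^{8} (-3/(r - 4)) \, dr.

An antiderivative is F(r) = -3*log(r - 4).
Then F(8) - F(5) = (-log(64)) - (0) = -log(64).

-log(64)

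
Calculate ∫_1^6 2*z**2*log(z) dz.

Integrate by parts once (u = ln z, dv = 2*z**2 dz).
An antiderivative is F(z) = 2*z**3*(3*log(z) - 1)/9.
Then F(6) - F(1) = (-48 + 144*log(2) + 144*log(3)) - (-2/9) = -430/9 + 144*log(2) + 144*log(3).

-430/9 + 144*log(2) + 144*log(3)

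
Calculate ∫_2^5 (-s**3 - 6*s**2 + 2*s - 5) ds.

By the power rule, an antiderivative is F(s) = -s**4/4 - 2*s**3 + s**2 - 5*s.
Then F(5) - F(2) = (-1625/4) - (-26) = -1521/4.

-1521/4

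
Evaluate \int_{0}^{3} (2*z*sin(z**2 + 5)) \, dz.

-cos(14) + cos(5)

Let u = z**2 + 5, so du = 2*z dz. When z = 0, u = 5; when z = 3, u = 14.
The integral becomes ∫ sin(u) du from 5 to 14, with antiderivative -cos(u).
Back in z: F(z) = -cos(z**2 + 5).
Then F(3) - F(0) = (-cos(14)) - (-cos(5)) = -cos(14) + cos(5).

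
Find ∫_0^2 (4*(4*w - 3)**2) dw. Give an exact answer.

Let u = 4*w - 3, so du = 4 dw. When w = 0, u = -3; when w = 2, u = 5.
The integral becomes ∫ u**2 du from -3 to 5, with antiderivative u**3/3.
Back in w: F(w) = (4*w - 3)**3/3.
Then F(2) - F(0) = (125/3) - (-9) = 152/3.

152/3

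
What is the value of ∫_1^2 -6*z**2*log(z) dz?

Integrate by parts once (u = ln z, dv = -6*z**2 dz).
An antiderivative is F(z) = -2*z**3*(3*log(z) - 1)/3.
Then F(2) - F(1) = (16/3 - 16*log(2)) - (2/3) = 14/3 - 16*log(2).

14/3 - 16*log(2)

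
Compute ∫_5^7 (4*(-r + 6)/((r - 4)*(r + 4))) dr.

Factor the denominator: r**2 - 16 = (r + 4)(r - 4).
Partial fractions: 4*(-r + 6)/((r - 4)*(r + 4)) = -5/(r + 4) + 1/(r - 4).
An antiderivative is F(r) = log(r - 4) - 5*log(r + 4).
Then F(7) - F(5) = (-5*log(11) + log(3)) - (-10*log(3)) = -5*log(11) + 11*log(3).

-5*log(11) + 11*log(3)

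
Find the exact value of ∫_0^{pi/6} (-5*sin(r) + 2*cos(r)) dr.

An antiderivative is F(r) = 2*sin(r) + 5*cos(r).
Then F(pi/6) - F(0) = (1 + 5*sqrt(3)/2) - (5) = -4 + 5*sqrt(3)/2.

-4 + 5*sqrt(3)/2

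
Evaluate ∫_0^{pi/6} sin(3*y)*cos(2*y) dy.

3/5 - sqrt(3)/5

Use the identity sin(3*y)cos(2*y) = [sin(5*y) + sin(y)]/2.
An antiderivative is F(y) = -cos(y)/2 - cos(5*y)/10.
Then F(pi/6) - F(0) = (-sqrt(3)/5) - (-3/5) = 3/5 - sqrt(3)/5.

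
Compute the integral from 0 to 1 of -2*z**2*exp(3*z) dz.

Integrate by parts twice (u = z^2, dv = -2*exp(3*z) dz).
An antiderivative is F(z) = (-18*z**2 + 12*z - 4)*exp(3*z)/27.
Then F(1) - F(0) = (-10*exp(3)/27) - (-4/27) = 4/27 - 10*exp(3)/27.

4/27 - 10*exp(3)/27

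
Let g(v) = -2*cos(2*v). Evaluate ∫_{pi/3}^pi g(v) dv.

sqrt(3)/2

An antiderivative is F(v) = -sin(2*v).
Then F(pi) - F(pi/3) = (0) - (-sqrt(3)/2) = sqrt(3)/2.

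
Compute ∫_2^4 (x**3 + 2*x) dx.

By the power rule, an antiderivative is F(x) = x**4/4 + x**2.
Then F(4) - F(2) = (80) - (8) = 72.

72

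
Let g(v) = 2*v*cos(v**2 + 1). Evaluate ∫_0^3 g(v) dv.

Let u = v**2 + 1, so du = 2*v dv. When v = 0, u = 1; when v = 3, u = 10.
The integral becomes ∫ cos(u) du from 1 to 10, with antiderivative sin(u).
Back in v: F(v) = sin(v**2 + 1).
Then F(3) - F(0) = (sin(10)) - (sin(1)) = -sin(1) + sin(10).

-sin(1) + sin(10)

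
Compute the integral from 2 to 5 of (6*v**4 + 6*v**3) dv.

By the power rule, an antiderivative is F(v) = 6*v**5/5 + 3*v**4/2.
Then F(5) - F(2) = (9375/2) - (312/5) = 46251/10.

46251/10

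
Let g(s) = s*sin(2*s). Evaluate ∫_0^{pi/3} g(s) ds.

sqrt(3)/8 + pi/12

Integrate by parts once (u = s, dv = sin(2*s) ds).
An antiderivative is F(s) = -s*cos(2*s)/2 + sin(2*s)/4.
Then F(pi/3) - F(0) = (sqrt(3)/8 + pi/12) - (0) = sqrt(3)/8 + pi/12.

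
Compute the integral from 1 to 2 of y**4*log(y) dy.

Integrate by parts once (u = ln y, dv = y**4 dy).
An antiderivative is F(y) = y**5*(5*log(y) - 1)/25.
Then F(2) - F(1) = (-32/25 + 32*log(2)/5) - (-1/25) = -31/25 + 32*log(2)/5.

-31/25 + 32*log(2)/5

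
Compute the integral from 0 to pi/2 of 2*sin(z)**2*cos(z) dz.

2/3

Let u = sin(z), so du = cos(z) dz. When z = 0, u = 0; when z = pi/2, u = 1.
The integral becomes 2·∫ u**2 du from 0 to 1, with antiderivative 2*u**3/3.
Back in z: F(z) = 2*sin(z)**3/3.
Then F(pi/2) - F(0) = (2/3) - (0) = 2/3.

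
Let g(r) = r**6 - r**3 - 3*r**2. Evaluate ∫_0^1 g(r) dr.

-31/28

By the power rule, an antiderivative is F(r) = r**7/7 - r**4/4 - r**3.
Then F(1) - F(0) = (-31/28) - (0) = -31/28.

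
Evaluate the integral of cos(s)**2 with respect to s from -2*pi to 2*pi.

Use the identity cos^2(s) = (1 + cos(2*s))/2.
An antiderivative is F(s) = s/2 + sin(2*s)/4.
Then F(2*pi) - F(-2*pi) = (pi) - (-pi) = 2*pi.

2*pi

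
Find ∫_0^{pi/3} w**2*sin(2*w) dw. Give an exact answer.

-3/8 + pi**2/36 + sqrt(3)*pi/12

Integrate by parts twice (u = w^2, dv = sin(2*w) dw).
An antiderivative is F(w) = -w**2*cos(2*w)/2 + w*sin(2*w)/2 + cos(2*w)/4.
Then F(pi/3) - F(0) = (-1/8 + pi**2/36 + sqrt(3)*pi/12) - (1/4) = -3/8 + pi**2/36 + sqrt(3)*pi/12.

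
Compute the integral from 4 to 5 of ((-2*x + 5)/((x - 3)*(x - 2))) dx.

-log(3)

Factor the denominator: x**2 - 5*x + 6 = (x - 2)(x - 3).
Partial fractions: (-2*x + 5)/((x - 3)*(x - 2)) = -1/(x - 2) - 1/(x - 3).
An antiderivative is F(x) = -log(x - 3) - log(x - 2).
Then F(5) - F(4) = (-log(6)) - (-log(2)) = -log(3).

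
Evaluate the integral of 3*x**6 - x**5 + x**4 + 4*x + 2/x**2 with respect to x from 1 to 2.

3999/70

By the power rule, an antiderivative is F(x) = 3*x**7/7 - x**6/6 + x**5/5 + 2*x**2 - 2/x.
Then F(2) - F(1) = (6047/105) - (97/210) = 3999/70.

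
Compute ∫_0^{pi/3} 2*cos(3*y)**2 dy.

pi/3

Use the identity cos^2(3*y) = (1 + cos(6*y))/2.
An antiderivative is F(y) = y + sin(6*y)/6.
Then F(pi/3) - F(0) = (pi/3) - (0) = pi/3.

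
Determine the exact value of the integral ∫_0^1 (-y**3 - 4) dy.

-17/4

By the power rule, an antiderivative is F(y) = -y**4/4 - 4*y.
Then F(1) - F(0) = (-17/4) - (0) = -17/4.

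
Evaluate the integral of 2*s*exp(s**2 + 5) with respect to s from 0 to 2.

Let u = s**2 + 5, so du = 2*s ds. When s = 0, u = 5; when s = 2, u = 9.
The integral becomes ∫ exp(u) du from 5 to 9, with antiderivative exp(u).
Back in s: F(s) = exp(s**2 + 5).
Then F(2) - F(0) = (exp(9)) - (exp(5)) = -exp(5) + exp(9).

-exp(5) + exp(9)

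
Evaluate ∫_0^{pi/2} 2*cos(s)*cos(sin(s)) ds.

Let u = sin(s), so du = cos(s) ds. When s = 0, u = 0; when s = pi/2, u = 1.
The integral becomes 2·∫ cos(u) du from 0 to 1, with antiderivative 2*sin(u).
Back in s: F(s) = 2*sin(sin(s)).
Then F(pi/2) - F(0) = (2*sin(1)) - (0) = 2*sin(1).

2*sin(1)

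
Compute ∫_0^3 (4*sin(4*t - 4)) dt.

Let u = 4*t - 4, so du = 4 dt. When t = 0, u = -4; when t = 3, u = 8.
The integral becomes ∫ sin(u) du from -4 to 8, with antiderivative -cos(u).
Back in t: F(t) = -cos(4*t - 4).
Then F(3) - F(0) = (-cos(8)) - (-cos(4)) = cos(4) - cos(8).

cos(4) - cos(8)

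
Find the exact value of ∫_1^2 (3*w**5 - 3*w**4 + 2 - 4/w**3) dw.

By the power rule, an antiderivative is F(w) = w**6/2 - 3*w**5/5 + 2*w + 2/w**2.
Then F(2) - F(1) = (173/10) - (39/10) = 67/5.

67/5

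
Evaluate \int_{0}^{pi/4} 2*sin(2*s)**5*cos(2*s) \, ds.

Let u = sin(2*s), so du = 2*cos(2*s) ds. When s = 0, u = 0; when s = pi/4, u = 1.
The integral becomes ∫ u**5 du from 0 to 1, with antiderivative u**6/6.
Back in s: F(s) = sin(2*s)**6/6.
Then F(pi/4) - F(0) = (1/6) - (0) = 1/6.

1/6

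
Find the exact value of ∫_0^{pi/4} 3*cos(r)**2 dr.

3/4 + 3*pi/8

Use the identity cos^2(r) = (1 + cos(2*r))/2.
An antiderivative is F(r) = 3*r/2 + 3*sin(2*r)/4.
Then F(pi/4) - F(0) = (3/4 + 3*pi/8) - (0) = 3/4 + 3*pi/8.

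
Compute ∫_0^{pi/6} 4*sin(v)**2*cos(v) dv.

Let u = sin(v), so du = cos(v) dv. When v = 0, u = 0; when v = pi/6, u = 1/2.
The integral becomes 4·∫ u**2 du from 0 to 1/2, with antiderivative 4*u**3/3.
Back in v: F(v) = 4*sin(v)**3/3.
Then F(pi/6) - F(0) = (1/6) - (0) = 1/6.

1/6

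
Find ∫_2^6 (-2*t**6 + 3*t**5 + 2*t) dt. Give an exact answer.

By the power rule, an antiderivative is F(t) = -2*t**7/7 + t**6/2 + t**2.
Then F(6) - F(2) = (-396324/7) - (-4/7) = -396320/7.

-396320/7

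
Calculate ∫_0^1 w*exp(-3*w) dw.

Integrate by parts once (u = w, dv = exp(-3*w) dw).
An antiderivative is F(w) = (-3*w - 1)*exp(-3*w)/9.
Then F(1) - F(0) = (-4*exp(-3)/9) - (-1/9) = (-4 + exp(3))*exp(-3)/9.

(-4 + exp(3))*exp(-3)/9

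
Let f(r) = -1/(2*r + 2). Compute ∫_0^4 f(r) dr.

-log(10)/2 + log(2)/2

An antiderivative is F(r) = -log(2*r + 2)/2.
Then F(4) - F(0) = (-log(10)/2) - (-log(2)/2) = -log(10)/2 + log(2)/2.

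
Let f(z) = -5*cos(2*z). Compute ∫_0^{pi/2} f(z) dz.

0

An antiderivative is F(z) = -5*sin(2*z)/2.
Then F(pi/2) - F(0) = (0) - (0) = 0.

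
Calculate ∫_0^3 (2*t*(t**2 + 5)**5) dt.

2504637/2

Let u = t**2 + 5, so du = 2*t dt. When t = 0, u = 5; when t = 3, u = 14.
The integral becomes ∫ u**5 du from 5 to 14, with antiderivative u**6/6.
Back in t: F(t) = (t**2 + 5)**6/6.
Then F(3) - F(0) = (3764768/3) - (15625/6) = 2504637/2.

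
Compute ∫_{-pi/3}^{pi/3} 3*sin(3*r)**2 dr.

Use the identity sin^2(3*r) = (1 - cos(6*r))/2.
An antiderivative is F(r) = 3*r/2 - sin(6*r)/4.
Then F(pi/3) - F(-pi/3) = (pi/2) - (-pi/2) = pi.

pi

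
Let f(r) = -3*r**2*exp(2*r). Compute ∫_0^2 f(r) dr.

3/4 - 15*exp(4)/4

Integrate by parts twice (u = r^2, dv = -3*exp(2*r) dr).
An antiderivative is F(r) = (-6*r**2 + 6*r - 3)*exp(2*r)/4.
Then F(2) - F(0) = (-15*exp(4)/4) - (-3/4) = 3/4 - 15*exp(4)/4.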